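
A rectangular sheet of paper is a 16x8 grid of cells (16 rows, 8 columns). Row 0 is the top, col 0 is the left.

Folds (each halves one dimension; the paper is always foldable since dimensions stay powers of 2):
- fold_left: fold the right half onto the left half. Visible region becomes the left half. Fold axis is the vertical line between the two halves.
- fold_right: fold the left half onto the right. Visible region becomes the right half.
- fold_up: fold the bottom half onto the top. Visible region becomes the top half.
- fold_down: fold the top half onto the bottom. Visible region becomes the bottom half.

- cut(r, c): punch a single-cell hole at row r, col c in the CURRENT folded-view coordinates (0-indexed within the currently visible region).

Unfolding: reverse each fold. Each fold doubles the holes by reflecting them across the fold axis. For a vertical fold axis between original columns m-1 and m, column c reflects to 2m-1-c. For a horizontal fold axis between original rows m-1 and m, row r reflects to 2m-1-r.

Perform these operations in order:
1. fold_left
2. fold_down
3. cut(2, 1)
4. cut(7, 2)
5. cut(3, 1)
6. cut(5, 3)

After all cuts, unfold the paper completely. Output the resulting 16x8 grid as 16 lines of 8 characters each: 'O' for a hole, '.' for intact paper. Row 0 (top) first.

Op 1 fold_left: fold axis v@4; visible region now rows[0,16) x cols[0,4) = 16x4
Op 2 fold_down: fold axis h@8; visible region now rows[8,16) x cols[0,4) = 8x4
Op 3 cut(2, 1): punch at orig (10,1); cuts so far [(10, 1)]; region rows[8,16) x cols[0,4) = 8x4
Op 4 cut(7, 2): punch at orig (15,2); cuts so far [(10, 1), (15, 2)]; region rows[8,16) x cols[0,4) = 8x4
Op 5 cut(3, 1): punch at orig (11,1); cuts so far [(10, 1), (11, 1), (15, 2)]; region rows[8,16) x cols[0,4) = 8x4
Op 6 cut(5, 3): punch at orig (13,3); cuts so far [(10, 1), (11, 1), (13, 3), (15, 2)]; region rows[8,16) x cols[0,4) = 8x4
Unfold 1 (reflect across h@8): 8 holes -> [(0, 2), (2, 3), (4, 1), (5, 1), (10, 1), (11, 1), (13, 3), (15, 2)]
Unfold 2 (reflect across v@4): 16 holes -> [(0, 2), (0, 5), (2, 3), (2, 4), (4, 1), (4, 6), (5, 1), (5, 6), (10, 1), (10, 6), (11, 1), (11, 6), (13, 3), (13, 4), (15, 2), (15, 5)]

Answer: ..O..O..
........
...OO...
........
.O....O.
.O....O.
........
........
........
........
.O....O.
.O....O.
........
...OO...
........
..O..O..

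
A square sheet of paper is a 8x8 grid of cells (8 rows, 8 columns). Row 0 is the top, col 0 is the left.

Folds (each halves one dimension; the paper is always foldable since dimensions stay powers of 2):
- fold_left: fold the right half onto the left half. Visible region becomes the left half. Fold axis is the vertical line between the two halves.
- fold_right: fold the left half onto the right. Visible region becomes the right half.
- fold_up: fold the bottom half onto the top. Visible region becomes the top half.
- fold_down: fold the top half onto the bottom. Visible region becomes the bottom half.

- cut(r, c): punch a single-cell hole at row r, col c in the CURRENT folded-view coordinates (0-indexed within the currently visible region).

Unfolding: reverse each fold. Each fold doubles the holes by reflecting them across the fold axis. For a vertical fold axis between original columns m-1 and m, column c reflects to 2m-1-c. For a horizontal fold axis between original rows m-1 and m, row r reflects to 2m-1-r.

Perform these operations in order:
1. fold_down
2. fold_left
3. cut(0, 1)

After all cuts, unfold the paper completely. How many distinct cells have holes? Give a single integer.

Op 1 fold_down: fold axis h@4; visible region now rows[4,8) x cols[0,8) = 4x8
Op 2 fold_left: fold axis v@4; visible region now rows[4,8) x cols[0,4) = 4x4
Op 3 cut(0, 1): punch at orig (4,1); cuts so far [(4, 1)]; region rows[4,8) x cols[0,4) = 4x4
Unfold 1 (reflect across v@4): 2 holes -> [(4, 1), (4, 6)]
Unfold 2 (reflect across h@4): 4 holes -> [(3, 1), (3, 6), (4, 1), (4, 6)]

Answer: 4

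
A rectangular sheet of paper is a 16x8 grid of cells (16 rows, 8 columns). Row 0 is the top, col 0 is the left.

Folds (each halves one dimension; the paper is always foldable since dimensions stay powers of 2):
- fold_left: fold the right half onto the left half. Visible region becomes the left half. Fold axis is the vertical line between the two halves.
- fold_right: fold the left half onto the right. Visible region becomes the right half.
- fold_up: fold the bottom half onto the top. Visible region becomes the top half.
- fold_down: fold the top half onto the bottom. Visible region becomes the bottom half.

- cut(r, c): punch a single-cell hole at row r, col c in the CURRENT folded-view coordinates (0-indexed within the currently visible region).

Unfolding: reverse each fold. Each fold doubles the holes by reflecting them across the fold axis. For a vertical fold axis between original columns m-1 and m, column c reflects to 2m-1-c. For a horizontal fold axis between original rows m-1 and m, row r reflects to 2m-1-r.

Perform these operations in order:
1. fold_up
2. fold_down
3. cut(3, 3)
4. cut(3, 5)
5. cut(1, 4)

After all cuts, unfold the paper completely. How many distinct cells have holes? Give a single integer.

Op 1 fold_up: fold axis h@8; visible region now rows[0,8) x cols[0,8) = 8x8
Op 2 fold_down: fold axis h@4; visible region now rows[4,8) x cols[0,8) = 4x8
Op 3 cut(3, 3): punch at orig (7,3); cuts so far [(7, 3)]; region rows[4,8) x cols[0,8) = 4x8
Op 4 cut(3, 5): punch at orig (7,5); cuts so far [(7, 3), (7, 5)]; region rows[4,8) x cols[0,8) = 4x8
Op 5 cut(1, 4): punch at orig (5,4); cuts so far [(5, 4), (7, 3), (7, 5)]; region rows[4,8) x cols[0,8) = 4x8
Unfold 1 (reflect across h@4): 6 holes -> [(0, 3), (0, 5), (2, 4), (5, 4), (7, 3), (7, 5)]
Unfold 2 (reflect across h@8): 12 holes -> [(0, 3), (0, 5), (2, 4), (5, 4), (7, 3), (7, 5), (8, 3), (8, 5), (10, 4), (13, 4), (15, 3), (15, 5)]

Answer: 12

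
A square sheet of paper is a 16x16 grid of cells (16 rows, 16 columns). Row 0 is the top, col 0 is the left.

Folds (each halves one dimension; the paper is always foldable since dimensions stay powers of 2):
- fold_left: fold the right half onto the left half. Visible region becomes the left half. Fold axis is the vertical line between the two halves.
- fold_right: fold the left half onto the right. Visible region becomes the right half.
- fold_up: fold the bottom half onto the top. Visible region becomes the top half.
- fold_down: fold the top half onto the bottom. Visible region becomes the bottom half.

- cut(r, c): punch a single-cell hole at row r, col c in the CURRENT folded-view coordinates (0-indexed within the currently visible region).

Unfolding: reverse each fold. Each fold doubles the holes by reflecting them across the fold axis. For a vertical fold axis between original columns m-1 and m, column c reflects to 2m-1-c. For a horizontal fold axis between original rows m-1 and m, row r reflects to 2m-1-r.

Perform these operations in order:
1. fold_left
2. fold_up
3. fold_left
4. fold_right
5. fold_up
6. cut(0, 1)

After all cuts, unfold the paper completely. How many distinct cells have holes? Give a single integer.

Answer: 32

Derivation:
Op 1 fold_left: fold axis v@8; visible region now rows[0,16) x cols[0,8) = 16x8
Op 2 fold_up: fold axis h@8; visible region now rows[0,8) x cols[0,8) = 8x8
Op 3 fold_left: fold axis v@4; visible region now rows[0,8) x cols[0,4) = 8x4
Op 4 fold_right: fold axis v@2; visible region now rows[0,8) x cols[2,4) = 8x2
Op 5 fold_up: fold axis h@4; visible region now rows[0,4) x cols[2,4) = 4x2
Op 6 cut(0, 1): punch at orig (0,3); cuts so far [(0, 3)]; region rows[0,4) x cols[2,4) = 4x2
Unfold 1 (reflect across h@4): 2 holes -> [(0, 3), (7, 3)]
Unfold 2 (reflect across v@2): 4 holes -> [(0, 0), (0, 3), (7, 0), (7, 3)]
Unfold 3 (reflect across v@4): 8 holes -> [(0, 0), (0, 3), (0, 4), (0, 7), (7, 0), (7, 3), (7, 4), (7, 7)]
Unfold 4 (reflect across h@8): 16 holes -> [(0, 0), (0, 3), (0, 4), (0, 7), (7, 0), (7, 3), (7, 4), (7, 7), (8, 0), (8, 3), (8, 4), (8, 7), (15, 0), (15, 3), (15, 4), (15, 7)]
Unfold 5 (reflect across v@8): 32 holes -> [(0, 0), (0, 3), (0, 4), (0, 7), (0, 8), (0, 11), (0, 12), (0, 15), (7, 0), (7, 3), (7, 4), (7, 7), (7, 8), (7, 11), (7, 12), (7, 15), (8, 0), (8, 3), (8, 4), (8, 7), (8, 8), (8, 11), (8, 12), (8, 15), (15, 0), (15, 3), (15, 4), (15, 7), (15, 8), (15, 11), (15, 12), (15, 15)]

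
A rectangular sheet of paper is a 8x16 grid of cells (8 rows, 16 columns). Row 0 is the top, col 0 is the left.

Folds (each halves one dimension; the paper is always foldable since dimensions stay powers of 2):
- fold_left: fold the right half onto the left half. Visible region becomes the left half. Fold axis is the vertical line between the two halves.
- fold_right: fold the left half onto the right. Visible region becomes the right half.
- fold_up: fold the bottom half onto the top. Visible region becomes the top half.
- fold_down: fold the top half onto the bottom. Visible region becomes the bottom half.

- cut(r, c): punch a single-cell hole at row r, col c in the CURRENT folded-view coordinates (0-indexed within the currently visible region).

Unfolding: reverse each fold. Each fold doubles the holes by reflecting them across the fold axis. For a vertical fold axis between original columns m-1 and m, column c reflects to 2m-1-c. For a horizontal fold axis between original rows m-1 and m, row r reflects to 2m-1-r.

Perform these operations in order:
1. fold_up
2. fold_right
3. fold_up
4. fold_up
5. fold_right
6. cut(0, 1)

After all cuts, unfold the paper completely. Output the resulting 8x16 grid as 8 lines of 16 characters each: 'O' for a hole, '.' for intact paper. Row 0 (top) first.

Answer: ..O..O....O..O..
..O..O....O..O..
..O..O....O..O..
..O..O....O..O..
..O..O....O..O..
..O..O....O..O..
..O..O....O..O..
..O..O....O..O..

Derivation:
Op 1 fold_up: fold axis h@4; visible region now rows[0,4) x cols[0,16) = 4x16
Op 2 fold_right: fold axis v@8; visible region now rows[0,4) x cols[8,16) = 4x8
Op 3 fold_up: fold axis h@2; visible region now rows[0,2) x cols[8,16) = 2x8
Op 4 fold_up: fold axis h@1; visible region now rows[0,1) x cols[8,16) = 1x8
Op 5 fold_right: fold axis v@12; visible region now rows[0,1) x cols[12,16) = 1x4
Op 6 cut(0, 1): punch at orig (0,13); cuts so far [(0, 13)]; region rows[0,1) x cols[12,16) = 1x4
Unfold 1 (reflect across v@12): 2 holes -> [(0, 10), (0, 13)]
Unfold 2 (reflect across h@1): 4 holes -> [(0, 10), (0, 13), (1, 10), (1, 13)]
Unfold 3 (reflect across h@2): 8 holes -> [(0, 10), (0, 13), (1, 10), (1, 13), (2, 10), (2, 13), (3, 10), (3, 13)]
Unfold 4 (reflect across v@8): 16 holes -> [(0, 2), (0, 5), (0, 10), (0, 13), (1, 2), (1, 5), (1, 10), (1, 13), (2, 2), (2, 5), (2, 10), (2, 13), (3, 2), (3, 5), (3, 10), (3, 13)]
Unfold 5 (reflect across h@4): 32 holes -> [(0, 2), (0, 5), (0, 10), (0, 13), (1, 2), (1, 5), (1, 10), (1, 13), (2, 2), (2, 5), (2, 10), (2, 13), (3, 2), (3, 5), (3, 10), (3, 13), (4, 2), (4, 5), (4, 10), (4, 13), (5, 2), (5, 5), (5, 10), (5, 13), (6, 2), (6, 5), (6, 10), (6, 13), (7, 2), (7, 5), (7, 10), (7, 13)]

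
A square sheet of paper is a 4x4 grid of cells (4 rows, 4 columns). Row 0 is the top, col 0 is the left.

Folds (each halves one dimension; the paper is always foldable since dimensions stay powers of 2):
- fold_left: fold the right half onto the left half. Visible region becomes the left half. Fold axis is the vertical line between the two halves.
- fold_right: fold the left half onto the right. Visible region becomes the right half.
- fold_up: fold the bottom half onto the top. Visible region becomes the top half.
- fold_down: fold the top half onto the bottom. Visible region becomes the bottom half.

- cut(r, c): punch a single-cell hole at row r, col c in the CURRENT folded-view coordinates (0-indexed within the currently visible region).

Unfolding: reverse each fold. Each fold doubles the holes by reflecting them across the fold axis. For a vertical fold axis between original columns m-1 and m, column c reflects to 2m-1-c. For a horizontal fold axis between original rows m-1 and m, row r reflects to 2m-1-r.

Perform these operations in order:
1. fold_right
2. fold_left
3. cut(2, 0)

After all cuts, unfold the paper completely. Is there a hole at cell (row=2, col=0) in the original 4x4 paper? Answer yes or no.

Answer: yes

Derivation:
Op 1 fold_right: fold axis v@2; visible region now rows[0,4) x cols[2,4) = 4x2
Op 2 fold_left: fold axis v@3; visible region now rows[0,4) x cols[2,3) = 4x1
Op 3 cut(2, 0): punch at orig (2,2); cuts so far [(2, 2)]; region rows[0,4) x cols[2,3) = 4x1
Unfold 1 (reflect across v@3): 2 holes -> [(2, 2), (2, 3)]
Unfold 2 (reflect across v@2): 4 holes -> [(2, 0), (2, 1), (2, 2), (2, 3)]
Holes: [(2, 0), (2, 1), (2, 2), (2, 3)]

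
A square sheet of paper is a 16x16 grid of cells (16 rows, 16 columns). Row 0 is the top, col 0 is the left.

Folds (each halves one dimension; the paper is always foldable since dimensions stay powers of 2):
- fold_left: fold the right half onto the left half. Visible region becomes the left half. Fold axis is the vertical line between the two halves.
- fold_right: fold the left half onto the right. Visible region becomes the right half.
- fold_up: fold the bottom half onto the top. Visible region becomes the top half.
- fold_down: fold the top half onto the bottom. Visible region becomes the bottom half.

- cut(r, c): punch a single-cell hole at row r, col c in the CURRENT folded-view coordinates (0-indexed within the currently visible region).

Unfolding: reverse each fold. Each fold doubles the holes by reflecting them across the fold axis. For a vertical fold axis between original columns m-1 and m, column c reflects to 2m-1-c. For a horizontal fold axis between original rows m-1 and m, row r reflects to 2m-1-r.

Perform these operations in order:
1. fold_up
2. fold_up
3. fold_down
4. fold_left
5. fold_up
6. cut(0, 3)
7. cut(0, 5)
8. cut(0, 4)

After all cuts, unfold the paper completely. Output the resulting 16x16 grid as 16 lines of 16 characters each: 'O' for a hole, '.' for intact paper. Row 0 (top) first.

Answer: ...OOO....OOO...
...OOO....OOO...
...OOO....OOO...
...OOO....OOO...
...OOO....OOO...
...OOO....OOO...
...OOO....OOO...
...OOO....OOO...
...OOO....OOO...
...OOO....OOO...
...OOO....OOO...
...OOO....OOO...
...OOO....OOO...
...OOO....OOO...
...OOO....OOO...
...OOO....OOO...

Derivation:
Op 1 fold_up: fold axis h@8; visible region now rows[0,8) x cols[0,16) = 8x16
Op 2 fold_up: fold axis h@4; visible region now rows[0,4) x cols[0,16) = 4x16
Op 3 fold_down: fold axis h@2; visible region now rows[2,4) x cols[0,16) = 2x16
Op 4 fold_left: fold axis v@8; visible region now rows[2,4) x cols[0,8) = 2x8
Op 5 fold_up: fold axis h@3; visible region now rows[2,3) x cols[0,8) = 1x8
Op 6 cut(0, 3): punch at orig (2,3); cuts so far [(2, 3)]; region rows[2,3) x cols[0,8) = 1x8
Op 7 cut(0, 5): punch at orig (2,5); cuts so far [(2, 3), (2, 5)]; region rows[2,3) x cols[0,8) = 1x8
Op 8 cut(0, 4): punch at orig (2,4); cuts so far [(2, 3), (2, 4), (2, 5)]; region rows[2,3) x cols[0,8) = 1x8
Unfold 1 (reflect across h@3): 6 holes -> [(2, 3), (2, 4), (2, 5), (3, 3), (3, 4), (3, 5)]
Unfold 2 (reflect across v@8): 12 holes -> [(2, 3), (2, 4), (2, 5), (2, 10), (2, 11), (2, 12), (3, 3), (3, 4), (3, 5), (3, 10), (3, 11), (3, 12)]
Unfold 3 (reflect across h@2): 24 holes -> [(0, 3), (0, 4), (0, 5), (0, 10), (0, 11), (0, 12), (1, 3), (1, 4), (1, 5), (1, 10), (1, 11), (1, 12), (2, 3), (2, 4), (2, 5), (2, 10), (2, 11), (2, 12), (3, 3), (3, 4), (3, 5), (3, 10), (3, 11), (3, 12)]
Unfold 4 (reflect across h@4): 48 holes -> [(0, 3), (0, 4), (0, 5), (0, 10), (0, 11), (0, 12), (1, 3), (1, 4), (1, 5), (1, 10), (1, 11), (1, 12), (2, 3), (2, 4), (2, 5), (2, 10), (2, 11), (2, 12), (3, 3), (3, 4), (3, 5), (3, 10), (3, 11), (3, 12), (4, 3), (4, 4), (4, 5), (4, 10), (4, 11), (4, 12), (5, 3), (5, 4), (5, 5), (5, 10), (5, 11), (5, 12), (6, 3), (6, 4), (6, 5), (6, 10), (6, 11), (6, 12), (7, 3), (7, 4), (7, 5), (7, 10), (7, 11), (7, 12)]
Unfold 5 (reflect across h@8): 96 holes -> [(0, 3), (0, 4), (0, 5), (0, 10), (0, 11), (0, 12), (1, 3), (1, 4), (1, 5), (1, 10), (1, 11), (1, 12), (2, 3), (2, 4), (2, 5), (2, 10), (2, 11), (2, 12), (3, 3), (3, 4), (3, 5), (3, 10), (3, 11), (3, 12), (4, 3), (4, 4), (4, 5), (4, 10), (4, 11), (4, 12), (5, 3), (5, 4), (5, 5), (5, 10), (5, 11), (5, 12), (6, 3), (6, 4), (6, 5), (6, 10), (6, 11), (6, 12), (7, 3), (7, 4), (7, 5), (7, 10), (7, 11), (7, 12), (8, 3), (8, 4), (8, 5), (8, 10), (8, 11), (8, 12), (9, 3), (9, 4), (9, 5), (9, 10), (9, 11), (9, 12), (10, 3), (10, 4), (10, 5), (10, 10), (10, 11), (10, 12), (11, 3), (11, 4), (11, 5), (11, 10), (11, 11), (11, 12), (12, 3), (12, 4), (12, 5), (12, 10), (12, 11), (12, 12), (13, 3), (13, 4), (13, 5), (13, 10), (13, 11), (13, 12), (14, 3), (14, 4), (14, 5), (14, 10), (14, 11), (14, 12), (15, 3), (15, 4), (15, 5), (15, 10), (15, 11), (15, 12)]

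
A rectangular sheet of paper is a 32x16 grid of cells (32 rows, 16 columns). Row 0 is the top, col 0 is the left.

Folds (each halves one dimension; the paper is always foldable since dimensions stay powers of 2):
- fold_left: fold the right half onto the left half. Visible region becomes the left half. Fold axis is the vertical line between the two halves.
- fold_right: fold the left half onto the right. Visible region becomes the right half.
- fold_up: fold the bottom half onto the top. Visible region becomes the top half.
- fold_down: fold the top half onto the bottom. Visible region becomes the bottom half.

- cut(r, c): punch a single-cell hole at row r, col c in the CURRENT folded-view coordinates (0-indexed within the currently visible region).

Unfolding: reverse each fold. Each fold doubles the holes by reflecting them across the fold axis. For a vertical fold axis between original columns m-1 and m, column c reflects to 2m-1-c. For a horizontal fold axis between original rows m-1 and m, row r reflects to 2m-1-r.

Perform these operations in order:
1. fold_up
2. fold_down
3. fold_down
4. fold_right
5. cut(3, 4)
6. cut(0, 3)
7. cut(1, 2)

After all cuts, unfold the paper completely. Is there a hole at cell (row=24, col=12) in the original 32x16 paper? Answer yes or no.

Op 1 fold_up: fold axis h@16; visible region now rows[0,16) x cols[0,16) = 16x16
Op 2 fold_down: fold axis h@8; visible region now rows[8,16) x cols[0,16) = 8x16
Op 3 fold_down: fold axis h@12; visible region now rows[12,16) x cols[0,16) = 4x16
Op 4 fold_right: fold axis v@8; visible region now rows[12,16) x cols[8,16) = 4x8
Op 5 cut(3, 4): punch at orig (15,12); cuts so far [(15, 12)]; region rows[12,16) x cols[8,16) = 4x8
Op 6 cut(0, 3): punch at orig (12,11); cuts so far [(12, 11), (15, 12)]; region rows[12,16) x cols[8,16) = 4x8
Op 7 cut(1, 2): punch at orig (13,10); cuts so far [(12, 11), (13, 10), (15, 12)]; region rows[12,16) x cols[8,16) = 4x8
Unfold 1 (reflect across v@8): 6 holes -> [(12, 4), (12, 11), (13, 5), (13, 10), (15, 3), (15, 12)]
Unfold 2 (reflect across h@12): 12 holes -> [(8, 3), (8, 12), (10, 5), (10, 10), (11, 4), (11, 11), (12, 4), (12, 11), (13, 5), (13, 10), (15, 3), (15, 12)]
Unfold 3 (reflect across h@8): 24 holes -> [(0, 3), (0, 12), (2, 5), (2, 10), (3, 4), (3, 11), (4, 4), (4, 11), (5, 5), (5, 10), (7, 3), (7, 12), (8, 3), (8, 12), (10, 5), (10, 10), (11, 4), (11, 11), (12, 4), (12, 11), (13, 5), (13, 10), (15, 3), (15, 12)]
Unfold 4 (reflect across h@16): 48 holes -> [(0, 3), (0, 12), (2, 5), (2, 10), (3, 4), (3, 11), (4, 4), (4, 11), (5, 5), (5, 10), (7, 3), (7, 12), (8, 3), (8, 12), (10, 5), (10, 10), (11, 4), (11, 11), (12, 4), (12, 11), (13, 5), (13, 10), (15, 3), (15, 12), (16, 3), (16, 12), (18, 5), (18, 10), (19, 4), (19, 11), (20, 4), (20, 11), (21, 5), (21, 10), (23, 3), (23, 12), (24, 3), (24, 12), (26, 5), (26, 10), (27, 4), (27, 11), (28, 4), (28, 11), (29, 5), (29, 10), (31, 3), (31, 12)]
Holes: [(0, 3), (0, 12), (2, 5), (2, 10), (3, 4), (3, 11), (4, 4), (4, 11), (5, 5), (5, 10), (7, 3), (7, 12), (8, 3), (8, 12), (10, 5), (10, 10), (11, 4), (11, 11), (12, 4), (12, 11), (13, 5), (13, 10), (15, 3), (15, 12), (16, 3), (16, 12), (18, 5), (18, 10), (19, 4), (19, 11), (20, 4), (20, 11), (21, 5), (21, 10), (23, 3), (23, 12), (24, 3), (24, 12), (26, 5), (26, 10), (27, 4), (27, 11), (28, 4), (28, 11), (29, 5), (29, 10), (31, 3), (31, 12)]

Answer: yes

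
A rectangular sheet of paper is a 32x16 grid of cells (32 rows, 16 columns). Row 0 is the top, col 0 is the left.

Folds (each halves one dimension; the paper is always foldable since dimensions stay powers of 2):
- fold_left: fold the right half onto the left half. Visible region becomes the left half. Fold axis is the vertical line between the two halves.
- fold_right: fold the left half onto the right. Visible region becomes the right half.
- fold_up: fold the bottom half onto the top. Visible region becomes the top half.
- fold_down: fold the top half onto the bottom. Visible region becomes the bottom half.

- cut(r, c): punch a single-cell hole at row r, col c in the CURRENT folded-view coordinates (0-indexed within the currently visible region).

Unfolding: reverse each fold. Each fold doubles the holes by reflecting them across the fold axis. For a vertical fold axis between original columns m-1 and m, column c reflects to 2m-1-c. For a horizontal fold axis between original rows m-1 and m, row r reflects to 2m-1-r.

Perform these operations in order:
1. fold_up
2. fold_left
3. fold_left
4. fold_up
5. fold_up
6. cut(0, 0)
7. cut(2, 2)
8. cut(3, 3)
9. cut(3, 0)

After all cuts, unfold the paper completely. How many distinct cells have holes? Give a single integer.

Op 1 fold_up: fold axis h@16; visible region now rows[0,16) x cols[0,16) = 16x16
Op 2 fold_left: fold axis v@8; visible region now rows[0,16) x cols[0,8) = 16x8
Op 3 fold_left: fold axis v@4; visible region now rows[0,16) x cols[0,4) = 16x4
Op 4 fold_up: fold axis h@8; visible region now rows[0,8) x cols[0,4) = 8x4
Op 5 fold_up: fold axis h@4; visible region now rows[0,4) x cols[0,4) = 4x4
Op 6 cut(0, 0): punch at orig (0,0); cuts so far [(0, 0)]; region rows[0,4) x cols[0,4) = 4x4
Op 7 cut(2, 2): punch at orig (2,2); cuts so far [(0, 0), (2, 2)]; region rows[0,4) x cols[0,4) = 4x4
Op 8 cut(3, 3): punch at orig (3,3); cuts so far [(0, 0), (2, 2), (3, 3)]; region rows[0,4) x cols[0,4) = 4x4
Op 9 cut(3, 0): punch at orig (3,0); cuts so far [(0, 0), (2, 2), (3, 0), (3, 3)]; region rows[0,4) x cols[0,4) = 4x4
Unfold 1 (reflect across h@4): 8 holes -> [(0, 0), (2, 2), (3, 0), (3, 3), (4, 0), (4, 3), (5, 2), (7, 0)]
Unfold 2 (reflect across h@8): 16 holes -> [(0, 0), (2, 2), (3, 0), (3, 3), (4, 0), (4, 3), (5, 2), (7, 0), (8, 0), (10, 2), (11, 0), (11, 3), (12, 0), (12, 3), (13, 2), (15, 0)]
Unfold 3 (reflect across v@4): 32 holes -> [(0, 0), (0, 7), (2, 2), (2, 5), (3, 0), (3, 3), (3, 4), (3, 7), (4, 0), (4, 3), (4, 4), (4, 7), (5, 2), (5, 5), (7, 0), (7, 7), (8, 0), (8, 7), (10, 2), (10, 5), (11, 0), (11, 3), (11, 4), (11, 7), (12, 0), (12, 3), (12, 4), (12, 7), (13, 2), (13, 5), (15, 0), (15, 7)]
Unfold 4 (reflect across v@8): 64 holes -> [(0, 0), (0, 7), (0, 8), (0, 15), (2, 2), (2, 5), (2, 10), (2, 13), (3, 0), (3, 3), (3, 4), (3, 7), (3, 8), (3, 11), (3, 12), (3, 15), (4, 0), (4, 3), (4, 4), (4, 7), (4, 8), (4, 11), (4, 12), (4, 15), (5, 2), (5, 5), (5, 10), (5, 13), (7, 0), (7, 7), (7, 8), (7, 15), (8, 0), (8, 7), (8, 8), (8, 15), (10, 2), (10, 5), (10, 10), (10, 13), (11, 0), (11, 3), (11, 4), (11, 7), (11, 8), (11, 11), (11, 12), (11, 15), (12, 0), (12, 3), (12, 4), (12, 7), (12, 8), (12, 11), (12, 12), (12, 15), (13, 2), (13, 5), (13, 10), (13, 13), (15, 0), (15, 7), (15, 8), (15, 15)]
Unfold 5 (reflect across h@16): 128 holes -> [(0, 0), (0, 7), (0, 8), (0, 15), (2, 2), (2, 5), (2, 10), (2, 13), (3, 0), (3, 3), (3, 4), (3, 7), (3, 8), (3, 11), (3, 12), (3, 15), (4, 0), (4, 3), (4, 4), (4, 7), (4, 8), (4, 11), (4, 12), (4, 15), (5, 2), (5, 5), (5, 10), (5, 13), (7, 0), (7, 7), (7, 8), (7, 15), (8, 0), (8, 7), (8, 8), (8, 15), (10, 2), (10, 5), (10, 10), (10, 13), (11, 0), (11, 3), (11, 4), (11, 7), (11, 8), (11, 11), (11, 12), (11, 15), (12, 0), (12, 3), (12, 4), (12, 7), (12, 8), (12, 11), (12, 12), (12, 15), (13, 2), (13, 5), (13, 10), (13, 13), (15, 0), (15, 7), (15, 8), (15, 15), (16, 0), (16, 7), (16, 8), (16, 15), (18, 2), (18, 5), (18, 10), (18, 13), (19, 0), (19, 3), (19, 4), (19, 7), (19, 8), (19, 11), (19, 12), (19, 15), (20, 0), (20, 3), (20, 4), (20, 7), (20, 8), (20, 11), (20, 12), (20, 15), (21, 2), (21, 5), (21, 10), (21, 13), (23, 0), (23, 7), (23, 8), (23, 15), (24, 0), (24, 7), (24, 8), (24, 15), (26, 2), (26, 5), (26, 10), (26, 13), (27, 0), (27, 3), (27, 4), (27, 7), (27, 8), (27, 11), (27, 12), (27, 15), (28, 0), (28, 3), (28, 4), (28, 7), (28, 8), (28, 11), (28, 12), (28, 15), (29, 2), (29, 5), (29, 10), (29, 13), (31, 0), (31, 7), (31, 8), (31, 15)]

Answer: 128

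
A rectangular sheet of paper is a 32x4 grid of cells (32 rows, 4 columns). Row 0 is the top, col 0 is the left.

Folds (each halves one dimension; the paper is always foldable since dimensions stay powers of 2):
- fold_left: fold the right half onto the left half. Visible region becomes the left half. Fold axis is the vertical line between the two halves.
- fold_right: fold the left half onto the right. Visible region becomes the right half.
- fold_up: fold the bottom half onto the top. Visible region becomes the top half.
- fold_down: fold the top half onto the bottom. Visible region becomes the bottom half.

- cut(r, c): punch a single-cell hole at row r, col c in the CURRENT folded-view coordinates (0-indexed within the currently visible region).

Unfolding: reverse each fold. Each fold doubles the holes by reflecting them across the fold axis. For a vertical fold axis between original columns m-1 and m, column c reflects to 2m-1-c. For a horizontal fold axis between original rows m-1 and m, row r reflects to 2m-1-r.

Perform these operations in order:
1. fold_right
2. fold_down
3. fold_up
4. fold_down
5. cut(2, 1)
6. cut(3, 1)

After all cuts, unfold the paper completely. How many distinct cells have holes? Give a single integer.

Answer: 32

Derivation:
Op 1 fold_right: fold axis v@2; visible region now rows[0,32) x cols[2,4) = 32x2
Op 2 fold_down: fold axis h@16; visible region now rows[16,32) x cols[2,4) = 16x2
Op 3 fold_up: fold axis h@24; visible region now rows[16,24) x cols[2,4) = 8x2
Op 4 fold_down: fold axis h@20; visible region now rows[20,24) x cols[2,4) = 4x2
Op 5 cut(2, 1): punch at orig (22,3); cuts so far [(22, 3)]; region rows[20,24) x cols[2,4) = 4x2
Op 6 cut(3, 1): punch at orig (23,3); cuts so far [(22, 3), (23, 3)]; region rows[20,24) x cols[2,4) = 4x2
Unfold 1 (reflect across h@20): 4 holes -> [(16, 3), (17, 3), (22, 3), (23, 3)]
Unfold 2 (reflect across h@24): 8 holes -> [(16, 3), (17, 3), (22, 3), (23, 3), (24, 3), (25, 3), (30, 3), (31, 3)]
Unfold 3 (reflect across h@16): 16 holes -> [(0, 3), (1, 3), (6, 3), (7, 3), (8, 3), (9, 3), (14, 3), (15, 3), (16, 3), (17, 3), (22, 3), (23, 3), (24, 3), (25, 3), (30, 3), (31, 3)]
Unfold 4 (reflect across v@2): 32 holes -> [(0, 0), (0, 3), (1, 0), (1, 3), (6, 0), (6, 3), (7, 0), (7, 3), (8, 0), (8, 3), (9, 0), (9, 3), (14, 0), (14, 3), (15, 0), (15, 3), (16, 0), (16, 3), (17, 0), (17, 3), (22, 0), (22, 3), (23, 0), (23, 3), (24, 0), (24, 3), (25, 0), (25, 3), (30, 0), (30, 3), (31, 0), (31, 3)]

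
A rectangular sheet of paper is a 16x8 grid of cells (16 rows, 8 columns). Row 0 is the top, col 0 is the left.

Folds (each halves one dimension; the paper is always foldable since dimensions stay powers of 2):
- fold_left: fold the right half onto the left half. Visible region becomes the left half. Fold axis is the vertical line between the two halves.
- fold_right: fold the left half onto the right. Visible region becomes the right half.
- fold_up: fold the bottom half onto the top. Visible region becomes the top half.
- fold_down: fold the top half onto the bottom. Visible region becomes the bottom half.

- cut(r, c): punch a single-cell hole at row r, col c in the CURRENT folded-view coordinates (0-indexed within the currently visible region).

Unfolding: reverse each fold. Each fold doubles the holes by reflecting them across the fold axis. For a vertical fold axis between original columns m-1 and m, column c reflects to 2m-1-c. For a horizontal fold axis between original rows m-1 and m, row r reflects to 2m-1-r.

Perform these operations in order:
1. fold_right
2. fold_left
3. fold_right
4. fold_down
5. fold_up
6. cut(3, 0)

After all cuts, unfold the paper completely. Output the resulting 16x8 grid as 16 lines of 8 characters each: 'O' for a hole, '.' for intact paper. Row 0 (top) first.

Op 1 fold_right: fold axis v@4; visible region now rows[0,16) x cols[4,8) = 16x4
Op 2 fold_left: fold axis v@6; visible region now rows[0,16) x cols[4,6) = 16x2
Op 3 fold_right: fold axis v@5; visible region now rows[0,16) x cols[5,6) = 16x1
Op 4 fold_down: fold axis h@8; visible region now rows[8,16) x cols[5,6) = 8x1
Op 5 fold_up: fold axis h@12; visible region now rows[8,12) x cols[5,6) = 4x1
Op 6 cut(3, 0): punch at orig (11,5); cuts so far [(11, 5)]; region rows[8,12) x cols[5,6) = 4x1
Unfold 1 (reflect across h@12): 2 holes -> [(11, 5), (12, 5)]
Unfold 2 (reflect across h@8): 4 holes -> [(3, 5), (4, 5), (11, 5), (12, 5)]
Unfold 3 (reflect across v@5): 8 holes -> [(3, 4), (3, 5), (4, 4), (4, 5), (11, 4), (11, 5), (12, 4), (12, 5)]
Unfold 4 (reflect across v@6): 16 holes -> [(3, 4), (3, 5), (3, 6), (3, 7), (4, 4), (4, 5), (4, 6), (4, 7), (11, 4), (11, 5), (11, 6), (11, 7), (12, 4), (12, 5), (12, 6), (12, 7)]
Unfold 5 (reflect across v@4): 32 holes -> [(3, 0), (3, 1), (3, 2), (3, 3), (3, 4), (3, 5), (3, 6), (3, 7), (4, 0), (4, 1), (4, 2), (4, 3), (4, 4), (4, 5), (4, 6), (4, 7), (11, 0), (11, 1), (11, 2), (11, 3), (11, 4), (11, 5), (11, 6), (11, 7), (12, 0), (12, 1), (12, 2), (12, 3), (12, 4), (12, 5), (12, 6), (12, 7)]

Answer: ........
........
........
OOOOOOOO
OOOOOOOO
........
........
........
........
........
........
OOOOOOOO
OOOOOOOO
........
........
........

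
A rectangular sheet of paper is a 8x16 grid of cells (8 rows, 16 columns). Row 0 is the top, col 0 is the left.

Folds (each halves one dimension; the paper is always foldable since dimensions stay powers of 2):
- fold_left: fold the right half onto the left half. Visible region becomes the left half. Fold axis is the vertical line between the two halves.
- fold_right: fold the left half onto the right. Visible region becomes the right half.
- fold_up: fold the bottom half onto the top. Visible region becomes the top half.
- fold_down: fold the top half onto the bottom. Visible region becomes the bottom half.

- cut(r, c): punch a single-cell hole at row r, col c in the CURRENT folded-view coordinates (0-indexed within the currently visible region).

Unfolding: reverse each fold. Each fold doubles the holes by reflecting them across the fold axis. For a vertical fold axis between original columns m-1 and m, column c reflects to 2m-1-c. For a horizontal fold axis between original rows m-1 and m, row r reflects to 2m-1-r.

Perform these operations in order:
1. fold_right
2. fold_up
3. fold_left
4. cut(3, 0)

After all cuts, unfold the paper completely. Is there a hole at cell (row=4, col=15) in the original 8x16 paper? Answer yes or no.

Op 1 fold_right: fold axis v@8; visible region now rows[0,8) x cols[8,16) = 8x8
Op 2 fold_up: fold axis h@4; visible region now rows[0,4) x cols[8,16) = 4x8
Op 3 fold_left: fold axis v@12; visible region now rows[0,4) x cols[8,12) = 4x4
Op 4 cut(3, 0): punch at orig (3,8); cuts so far [(3, 8)]; region rows[0,4) x cols[8,12) = 4x4
Unfold 1 (reflect across v@12): 2 holes -> [(3, 8), (3, 15)]
Unfold 2 (reflect across h@4): 4 holes -> [(3, 8), (3, 15), (4, 8), (4, 15)]
Unfold 3 (reflect across v@8): 8 holes -> [(3, 0), (3, 7), (3, 8), (3, 15), (4, 0), (4, 7), (4, 8), (4, 15)]
Holes: [(3, 0), (3, 7), (3, 8), (3, 15), (4, 0), (4, 7), (4, 8), (4, 15)]

Answer: yes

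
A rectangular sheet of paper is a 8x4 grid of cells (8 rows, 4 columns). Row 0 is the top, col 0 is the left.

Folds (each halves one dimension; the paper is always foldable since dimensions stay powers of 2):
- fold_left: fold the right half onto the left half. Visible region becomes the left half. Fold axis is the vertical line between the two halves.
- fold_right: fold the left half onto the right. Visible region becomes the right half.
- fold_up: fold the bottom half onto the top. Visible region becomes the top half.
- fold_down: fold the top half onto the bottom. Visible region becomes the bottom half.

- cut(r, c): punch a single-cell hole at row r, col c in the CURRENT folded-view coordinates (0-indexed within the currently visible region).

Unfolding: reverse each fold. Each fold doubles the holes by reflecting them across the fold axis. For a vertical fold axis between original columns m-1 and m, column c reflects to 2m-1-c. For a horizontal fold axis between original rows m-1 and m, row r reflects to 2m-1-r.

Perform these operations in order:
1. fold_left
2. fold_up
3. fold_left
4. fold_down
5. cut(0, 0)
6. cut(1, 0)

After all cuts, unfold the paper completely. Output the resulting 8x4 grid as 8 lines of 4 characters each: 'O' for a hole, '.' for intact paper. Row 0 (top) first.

Answer: OOOO
OOOO
OOOO
OOOO
OOOO
OOOO
OOOO
OOOO

Derivation:
Op 1 fold_left: fold axis v@2; visible region now rows[0,8) x cols[0,2) = 8x2
Op 2 fold_up: fold axis h@4; visible region now rows[0,4) x cols[0,2) = 4x2
Op 3 fold_left: fold axis v@1; visible region now rows[0,4) x cols[0,1) = 4x1
Op 4 fold_down: fold axis h@2; visible region now rows[2,4) x cols[0,1) = 2x1
Op 5 cut(0, 0): punch at orig (2,0); cuts so far [(2, 0)]; region rows[2,4) x cols[0,1) = 2x1
Op 6 cut(1, 0): punch at orig (3,0); cuts so far [(2, 0), (3, 0)]; region rows[2,4) x cols[0,1) = 2x1
Unfold 1 (reflect across h@2): 4 holes -> [(0, 0), (1, 0), (2, 0), (3, 0)]
Unfold 2 (reflect across v@1): 8 holes -> [(0, 0), (0, 1), (1, 0), (1, 1), (2, 0), (2, 1), (3, 0), (3, 1)]
Unfold 3 (reflect across h@4): 16 holes -> [(0, 0), (0, 1), (1, 0), (1, 1), (2, 0), (2, 1), (3, 0), (3, 1), (4, 0), (4, 1), (5, 0), (5, 1), (6, 0), (6, 1), (7, 0), (7, 1)]
Unfold 4 (reflect across v@2): 32 holes -> [(0, 0), (0, 1), (0, 2), (0, 3), (1, 0), (1, 1), (1, 2), (1, 3), (2, 0), (2, 1), (2, 2), (2, 3), (3, 0), (3, 1), (3, 2), (3, 3), (4, 0), (4, 1), (4, 2), (4, 3), (5, 0), (5, 1), (5, 2), (5, 3), (6, 0), (6, 1), (6, 2), (6, 3), (7, 0), (7, 1), (7, 2), (7, 3)]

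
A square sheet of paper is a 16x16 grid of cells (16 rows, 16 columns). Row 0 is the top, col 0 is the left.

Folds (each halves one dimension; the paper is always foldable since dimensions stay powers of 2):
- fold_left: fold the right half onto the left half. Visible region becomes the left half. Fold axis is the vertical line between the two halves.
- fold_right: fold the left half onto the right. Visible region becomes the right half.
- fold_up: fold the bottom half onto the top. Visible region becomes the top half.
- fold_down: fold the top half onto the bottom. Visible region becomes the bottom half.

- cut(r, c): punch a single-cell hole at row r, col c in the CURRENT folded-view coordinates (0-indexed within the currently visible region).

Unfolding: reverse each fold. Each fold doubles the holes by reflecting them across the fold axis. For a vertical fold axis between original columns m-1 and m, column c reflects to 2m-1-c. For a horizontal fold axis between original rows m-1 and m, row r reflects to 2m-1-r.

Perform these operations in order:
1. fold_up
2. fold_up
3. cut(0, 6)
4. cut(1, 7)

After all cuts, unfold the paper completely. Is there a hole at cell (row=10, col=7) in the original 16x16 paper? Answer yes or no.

Answer: no

Derivation:
Op 1 fold_up: fold axis h@8; visible region now rows[0,8) x cols[0,16) = 8x16
Op 2 fold_up: fold axis h@4; visible region now rows[0,4) x cols[0,16) = 4x16
Op 3 cut(0, 6): punch at orig (0,6); cuts so far [(0, 6)]; region rows[0,4) x cols[0,16) = 4x16
Op 4 cut(1, 7): punch at orig (1,7); cuts so far [(0, 6), (1, 7)]; region rows[0,4) x cols[0,16) = 4x16
Unfold 1 (reflect across h@4): 4 holes -> [(0, 6), (1, 7), (6, 7), (7, 6)]
Unfold 2 (reflect across h@8): 8 holes -> [(0, 6), (1, 7), (6, 7), (7, 6), (8, 6), (9, 7), (14, 7), (15, 6)]
Holes: [(0, 6), (1, 7), (6, 7), (7, 6), (8, 6), (9, 7), (14, 7), (15, 6)]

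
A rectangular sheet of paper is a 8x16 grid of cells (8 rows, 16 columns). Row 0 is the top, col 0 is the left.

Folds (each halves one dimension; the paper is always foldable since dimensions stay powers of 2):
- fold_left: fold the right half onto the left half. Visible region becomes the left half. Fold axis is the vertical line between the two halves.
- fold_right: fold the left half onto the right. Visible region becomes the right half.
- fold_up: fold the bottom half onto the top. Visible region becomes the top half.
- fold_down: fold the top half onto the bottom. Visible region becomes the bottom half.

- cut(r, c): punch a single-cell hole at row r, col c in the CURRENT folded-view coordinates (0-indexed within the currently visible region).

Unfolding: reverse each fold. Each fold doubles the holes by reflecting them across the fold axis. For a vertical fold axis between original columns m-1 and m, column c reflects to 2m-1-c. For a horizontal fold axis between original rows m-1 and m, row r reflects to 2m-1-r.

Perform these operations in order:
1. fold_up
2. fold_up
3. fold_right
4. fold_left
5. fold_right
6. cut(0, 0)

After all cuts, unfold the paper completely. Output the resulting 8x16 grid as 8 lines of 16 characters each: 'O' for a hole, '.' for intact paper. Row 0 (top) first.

Op 1 fold_up: fold axis h@4; visible region now rows[0,4) x cols[0,16) = 4x16
Op 2 fold_up: fold axis h@2; visible region now rows[0,2) x cols[0,16) = 2x16
Op 3 fold_right: fold axis v@8; visible region now rows[0,2) x cols[8,16) = 2x8
Op 4 fold_left: fold axis v@12; visible region now rows[0,2) x cols[8,12) = 2x4
Op 5 fold_right: fold axis v@10; visible region now rows[0,2) x cols[10,12) = 2x2
Op 6 cut(0, 0): punch at orig (0,10); cuts so far [(0, 10)]; region rows[0,2) x cols[10,12) = 2x2
Unfold 1 (reflect across v@10): 2 holes -> [(0, 9), (0, 10)]
Unfold 2 (reflect across v@12): 4 holes -> [(0, 9), (0, 10), (0, 13), (0, 14)]
Unfold 3 (reflect across v@8): 8 holes -> [(0, 1), (0, 2), (0, 5), (0, 6), (0, 9), (0, 10), (0, 13), (0, 14)]
Unfold 4 (reflect across h@2): 16 holes -> [(0, 1), (0, 2), (0, 5), (0, 6), (0, 9), (0, 10), (0, 13), (0, 14), (3, 1), (3, 2), (3, 5), (3, 6), (3, 9), (3, 10), (3, 13), (3, 14)]
Unfold 5 (reflect across h@4): 32 holes -> [(0, 1), (0, 2), (0, 5), (0, 6), (0, 9), (0, 10), (0, 13), (0, 14), (3, 1), (3, 2), (3, 5), (3, 6), (3, 9), (3, 10), (3, 13), (3, 14), (4, 1), (4, 2), (4, 5), (4, 6), (4, 9), (4, 10), (4, 13), (4, 14), (7, 1), (7, 2), (7, 5), (7, 6), (7, 9), (7, 10), (7, 13), (7, 14)]

Answer: .OO..OO..OO..OO.
................
................
.OO..OO..OO..OO.
.OO..OO..OO..OO.
................
................
.OO..OO..OO..OO.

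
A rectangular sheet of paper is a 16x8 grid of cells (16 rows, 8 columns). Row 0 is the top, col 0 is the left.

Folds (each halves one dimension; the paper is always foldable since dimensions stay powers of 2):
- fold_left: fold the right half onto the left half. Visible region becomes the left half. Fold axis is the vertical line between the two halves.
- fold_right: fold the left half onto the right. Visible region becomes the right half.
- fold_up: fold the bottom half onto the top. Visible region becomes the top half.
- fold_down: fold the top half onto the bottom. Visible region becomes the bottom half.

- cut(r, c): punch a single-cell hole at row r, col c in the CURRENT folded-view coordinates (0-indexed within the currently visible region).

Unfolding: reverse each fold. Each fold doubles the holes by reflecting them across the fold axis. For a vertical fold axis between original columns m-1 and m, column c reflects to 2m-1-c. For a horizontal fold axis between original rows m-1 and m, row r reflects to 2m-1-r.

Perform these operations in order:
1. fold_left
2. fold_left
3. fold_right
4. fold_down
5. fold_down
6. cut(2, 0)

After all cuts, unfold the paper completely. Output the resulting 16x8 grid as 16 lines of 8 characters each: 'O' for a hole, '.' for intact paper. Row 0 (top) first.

Op 1 fold_left: fold axis v@4; visible region now rows[0,16) x cols[0,4) = 16x4
Op 2 fold_left: fold axis v@2; visible region now rows[0,16) x cols[0,2) = 16x2
Op 3 fold_right: fold axis v@1; visible region now rows[0,16) x cols[1,2) = 16x1
Op 4 fold_down: fold axis h@8; visible region now rows[8,16) x cols[1,2) = 8x1
Op 5 fold_down: fold axis h@12; visible region now rows[12,16) x cols[1,2) = 4x1
Op 6 cut(2, 0): punch at orig (14,1); cuts so far [(14, 1)]; region rows[12,16) x cols[1,2) = 4x1
Unfold 1 (reflect across h@12): 2 holes -> [(9, 1), (14, 1)]
Unfold 2 (reflect across h@8): 4 holes -> [(1, 1), (6, 1), (9, 1), (14, 1)]
Unfold 3 (reflect across v@1): 8 holes -> [(1, 0), (1, 1), (6, 0), (6, 1), (9, 0), (9, 1), (14, 0), (14, 1)]
Unfold 4 (reflect across v@2): 16 holes -> [(1, 0), (1, 1), (1, 2), (1, 3), (6, 0), (6, 1), (6, 2), (6, 3), (9, 0), (9, 1), (9, 2), (9, 3), (14, 0), (14, 1), (14, 2), (14, 3)]
Unfold 5 (reflect across v@4): 32 holes -> [(1, 0), (1, 1), (1, 2), (1, 3), (1, 4), (1, 5), (1, 6), (1, 7), (6, 0), (6, 1), (6, 2), (6, 3), (6, 4), (6, 5), (6, 6), (6, 7), (9, 0), (9, 1), (9, 2), (9, 3), (9, 4), (9, 5), (9, 6), (9, 7), (14, 0), (14, 1), (14, 2), (14, 3), (14, 4), (14, 5), (14, 6), (14, 7)]

Answer: ........
OOOOOOOO
........
........
........
........
OOOOOOOO
........
........
OOOOOOOO
........
........
........
........
OOOOOOOO
........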